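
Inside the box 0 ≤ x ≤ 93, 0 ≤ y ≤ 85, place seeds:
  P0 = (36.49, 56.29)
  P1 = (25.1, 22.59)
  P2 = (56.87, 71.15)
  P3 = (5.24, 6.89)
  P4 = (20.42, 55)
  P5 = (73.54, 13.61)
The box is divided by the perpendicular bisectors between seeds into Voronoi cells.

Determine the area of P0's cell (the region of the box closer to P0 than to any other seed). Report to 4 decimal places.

1. box [0,93]×[0,85]: [(0, 0) (93, 0) (93, 85) (0, 85)]
2. ⊥bis P0·P1 via (30.795,39.44): [(0, 49.8482) (93, 18.4158) (93, 85) (0, 85)]  |A|=4730.725
3. ⊥bis P0·P2 via (46.68,63.72): [(0, 49.8482) (75.3682, 24.375) (31.1638, 85) (0, 85)]  |A|=2269.3169
4. ⊥bis P0·P3 via (20.865,31.59): [(0, 49.8482) (75.3682, 24.375) (31.1638, 85) (0, 85)]  |A|=2269.3169
5. ⊥bis P0·P4 via (28.455,55.645): [(29.7269, 39.801) (75.3682, 24.375) (31.1638, 85) (26.0986, 85)]  |A|=1157.0258
6. ⊥bis P0·P5 via (55.015,34.95): [(29.7269, 39.801) (51.9506, 32.2898) (62.7571, 41.6708) (31.1638, 85) (26.0986, 85)]  |A|=1004.4196
7. canonical 5-gon: [(29.7269, 39.801) (51.9506, 32.2898) (62.7571, 41.6708) (31.1638, 85) (26.0986, 85)]
8. shoelace: 1004.4196

Area of P0's cell: 1004.4196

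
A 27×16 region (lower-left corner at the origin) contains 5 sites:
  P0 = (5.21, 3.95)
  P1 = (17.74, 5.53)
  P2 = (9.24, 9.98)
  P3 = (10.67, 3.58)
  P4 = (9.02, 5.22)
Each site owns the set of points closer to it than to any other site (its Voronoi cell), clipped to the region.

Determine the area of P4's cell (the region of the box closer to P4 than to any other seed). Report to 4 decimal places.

1. box [0,27]×[0,16]: [(0, 0) (27, 0) (27, 16) (0, 16)]
2. ⊥bis P4·P0 via (7.115,4.585): [(8.6433, 0) (27, 0) (27, 16) (3.31, 16)]  |A|=336.3733
3. ⊥bis P4·P1 via (13.38,5.375): [(8.6433, 0) (13.5711, 0) (13.0023, 16) (3.31, 16)]  |A|=116.9602
4. ⊥bis P4·P2 via (9.13,7.6): [(6.0627, 7.7418) (8.6433, 0) (13.5711, 0) (13.3078, 7.4069)]  |A|=45.8623
5. ⊥bis P4·P3 via (9.845,4.4): [(12.8545, 7.4279) (6.0627, 7.7418) (7.8468, 2.3896)]  |A|=17.8953
6. canonical 3-gon: [(12.8545, 7.4279) (6.0627, 7.7418) (7.8468, 2.3896)]
7. shoelace: 17.8953

Area of P4's cell: 17.8953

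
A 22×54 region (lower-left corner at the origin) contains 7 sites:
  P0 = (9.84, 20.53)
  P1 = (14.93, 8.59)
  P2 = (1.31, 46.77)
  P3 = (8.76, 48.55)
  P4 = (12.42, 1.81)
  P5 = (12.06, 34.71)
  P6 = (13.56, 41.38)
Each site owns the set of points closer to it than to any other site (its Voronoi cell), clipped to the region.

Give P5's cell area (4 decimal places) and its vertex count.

1. box [0,22]×[0,54]: [(0, 0) (22, 0) (22, 54) (0, 54)]
2. ⊥bis P5·P0 via (10.95,27.62): [(0, 29.3343) (22, 25.89) (22, 54) (0, 54)]  |A|=580.5322
3. ⊥bis P5·P1 via (13.495,21.65): [(0, 29.3343) (22, 25.89) (22, 54) (0, 54)]  |A|=580.5322
4. ⊥bis P5·P2 via (6.685,40.74): [(0, 34.7811) (0, 29.3343) (22, 25.89) (22, 54) (21.5609, 54)]  |A|=373.3446
5. ⊥bis P5·P3 via (10.41,41.63): [(6.6878, 40.7425) (0, 34.7811) (0, 29.3343) (22, 25.89) (22, 44.3935)]  |A|=296.8854
6. ⊥bis P5·P4 via (12.24,18.26): [(6.6878, 40.7425) (0, 34.7811) (0, 29.3343) (22, 25.89) (22, 44.3935)]  |A|=296.8854
7. ⊥bis P5·P6 via (12.81,38.045): [(5.5047, 39.6879) (0, 34.7811) (0, 29.3343) (22, 25.89) (22, 35.9783)]  |A|=221.5651
8. canonical 5-gon: [(5.5047, 39.6879) (0, 34.7811) (0, 29.3343) (22, 25.89) (22, 35.9783)]
9. shoelace: 221.5651

Area of P5's cell: 221.5651 (5 vertices)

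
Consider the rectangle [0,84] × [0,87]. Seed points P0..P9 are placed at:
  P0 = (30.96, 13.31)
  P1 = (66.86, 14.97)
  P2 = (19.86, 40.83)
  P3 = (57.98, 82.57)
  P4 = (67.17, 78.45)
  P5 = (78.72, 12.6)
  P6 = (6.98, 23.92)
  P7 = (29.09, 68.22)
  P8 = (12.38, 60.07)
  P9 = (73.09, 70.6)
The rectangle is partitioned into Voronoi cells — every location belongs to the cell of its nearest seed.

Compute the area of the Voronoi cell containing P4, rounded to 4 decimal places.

1. box [0,84]×[0,87]: [(0, 0) (84, 0) (84, 87) (0, 87)]
2. ⊥bis P4·P0 via (49.065,45.88): [(0, 73.1542) (84, 26.4603) (84, 87) (0, 87)]  |A|=3124.1877
3. ⊥bis P4·P1 via (67.015,46.71): [(0, 73.1542) (47.3995, 46.8058) (84, 46.6271) (84, 87) (0, 87)]  |A|=2755.1323
4. ⊥bis P4·P2 via (43.515,59.64): [(53.7452, 46.7748) (84, 46.6271) (84, 87) (21.7589, 87)]  |A|=1862.5697
5. ⊥bis P4·P3 via (62.575,80.51): [(49.7203, 51.8364) (53.7452, 46.7748) (84, 46.6271) (84, 87) (65.4846, 87)]  |A|=1093.7938
6. ⊥bis P4·P5 via (72.945,45.525): [(49.7203, 51.8364) (53.7452, 46.7748) (79.3574, 46.6497) (84, 47.464) (84, 87) (65.4846, 87)]  |A|=1091.8509
7. ⊥bis P4·P6 via (37.075,51.185): [(49.7203, 51.8364) (53.7452, 46.7748) (79.3574, 46.6497) (84, 47.464) (84, 87) (65.4846, 87)]  |A|=1091.8509
8. ⊥bis P4·P7 via (48.13,73.335): [(52.3373, 57.6739) (55.2673, 46.7674) (79.3574, 46.6497) (84, 47.464) (84, 87) (65.4846, 87)]  |A|=1065.1905
9. ⊥bis P4·P8 via (39.775,69.26): [(52.3373, 57.6739) (55.2673, 46.7674) (79.3574, 46.6497) (84, 47.464) (84, 87) (65.4846, 87)]  |A|=1065.1905
10. ⊥bis P4·P9 via (70.13,74.525): [(54.6624, 62.8602) (84, 84.9849) (84, 87) (65.4846, 87)]  |A|=253.0379
11. canonical 4-gon: [(54.6624, 62.8602) (84, 84.9849) (84, 87) (65.4846, 87)]
12. shoelace: 253.0379

Area of P4's cell: 253.0379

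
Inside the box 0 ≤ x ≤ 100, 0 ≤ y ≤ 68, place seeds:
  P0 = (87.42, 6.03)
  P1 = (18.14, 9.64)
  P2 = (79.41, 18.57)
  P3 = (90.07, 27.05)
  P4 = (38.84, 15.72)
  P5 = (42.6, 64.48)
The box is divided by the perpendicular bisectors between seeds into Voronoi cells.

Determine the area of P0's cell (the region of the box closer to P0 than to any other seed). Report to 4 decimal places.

Area of P0's cell: 370.7741

1. box [0,100]×[0,68]: [(0, 0) (100, 0) (100, 68) (0, 68)]
2. ⊥bis P0·P1 via (52.78,7.835): [(52.3717, 0) (100, 0) (100, 68) (55.915, 68)]  |A|=3118.2495
3. ⊥bis P0·P2 via (83.415,12.3): [(64.1588, 0) (100, 0) (100, 22.8938)]  |A|=410.2698
4. ⊥bis P0·P3 via (88.745,16.54): [(89.8373, 16.4023) (64.1588, 0) (100, 0) (100, 15.1211)]  |A|=370.7741
5. ⊥bis P0·P4 via (63.13,10.875): [(89.8373, 16.4023) (64.1588, 0) (100, 0) (100, 15.1211)]  |A|=370.7741
6. ⊥bis P0·P5 via (65.01,35.255): [(89.8373, 16.4023) (64.1588, 0) (100, 0) (100, 15.1211)]  |A|=370.7741
7. canonical 4-gon: [(89.8373, 16.4023) (64.1588, 0) (100, 0) (100, 15.1211)]
8. shoelace: 370.7741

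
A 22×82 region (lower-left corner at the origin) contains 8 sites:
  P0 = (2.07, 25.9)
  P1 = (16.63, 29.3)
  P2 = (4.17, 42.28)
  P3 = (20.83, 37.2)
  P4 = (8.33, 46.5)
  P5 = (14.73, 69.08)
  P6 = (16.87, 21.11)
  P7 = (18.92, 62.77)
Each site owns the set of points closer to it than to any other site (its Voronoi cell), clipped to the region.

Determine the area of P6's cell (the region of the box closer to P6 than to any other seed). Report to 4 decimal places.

Area of P6's cell: 404.4904

1. box [0,22]×[0,82]: [(0, 0) (22, 0) (22, 82) (0, 82)]
2. ⊥bis P6·P0 via (9.47,23.505): [(1.8626, 0) (22, 0) (22, 62.2198)]  |A|=626.4715
3. ⊥bis P6·P1 via (16.75,25.205): [(9.9558, 25.0059) (1.8626, 0) (22, 0) (22, 25.3588)]  |A|=404.4904
4. ⊥bis P6·P2 via (10.52,31.695): [(9.9558, 25.0059) (1.8626, 0) (22, 0) (22, 25.3588)]  |A|=404.4904
5. ⊥bis P6·P3 via (18.85,29.155): [(9.9558, 25.0059) (1.8626, 0) (22, 0) (22, 25.3588)]  |A|=404.4904
6. ⊥bis P6·P4 via (12.6,33.805): [(9.9558, 25.0059) (1.8626, 0) (22, 0) (22, 25.3588)]  |A|=404.4904
7. ⊥bis P6·P5 via (15.8,45.095): [(9.9558, 25.0059) (1.8626, 0) (22, 0) (22, 25.3588)]  |A|=404.4904
8. ⊥bis P6·P7 via (17.895,41.94): [(9.9558, 25.0059) (1.8626, 0) (22, 0) (22, 25.3588)]  |A|=404.4904
9. canonical 4-gon: [(9.9558, 25.0059) (1.8626, 0) (22, 0) (22, 25.3588)]
10. shoelace: 404.4904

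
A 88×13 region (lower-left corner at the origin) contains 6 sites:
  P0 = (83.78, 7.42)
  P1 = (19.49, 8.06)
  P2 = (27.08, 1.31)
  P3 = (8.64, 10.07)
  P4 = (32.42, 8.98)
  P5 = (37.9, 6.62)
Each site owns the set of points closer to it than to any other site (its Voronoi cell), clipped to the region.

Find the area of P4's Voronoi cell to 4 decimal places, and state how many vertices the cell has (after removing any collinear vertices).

1. box [0,88]×[0,13]: [(0, 0) (88, 0) (88, 13) (0, 13)]
2. ⊥bis P4·P0 via (58.1,8.2): [(0, 0) (57.8509, 0) (58.2458, 13) (0, 13)]  |A|=754.6287
3. ⊥bis P4·P1 via (25.955,8.52): [(26.5612, 0) (57.8509, 0) (58.2458, 13) (25.6362, 13)]  |A|=415.3453
4. ⊥bis P4·P2 via (29.75,5.145): [(26.0099, 7.749) (37.1399, 0) (57.8509, 0) (58.2458, 13) (25.6362, 13)]  |A|=374.3583
5. ⊥bis P4·P3 via (20.53,9.525): [(26.0099, 7.749) (37.1399, 0) (57.8509, 0) (58.2458, 13) (25.6362, 13)]  |A|=374.3583
6. ⊥bis P4·P5 via (35.16,7.8): [(26.0099, 7.749) (33.0324, 2.8597) (37.3994, 13) (25.6362, 13)]  |A|=77.1656
7. canonical 4-gon: [(26.0099, 7.749) (33.0324, 2.8597) (37.3994, 13) (25.6362, 13)]
8. shoelace: 77.1656

Area of P4's cell: 77.1656 (4 vertices)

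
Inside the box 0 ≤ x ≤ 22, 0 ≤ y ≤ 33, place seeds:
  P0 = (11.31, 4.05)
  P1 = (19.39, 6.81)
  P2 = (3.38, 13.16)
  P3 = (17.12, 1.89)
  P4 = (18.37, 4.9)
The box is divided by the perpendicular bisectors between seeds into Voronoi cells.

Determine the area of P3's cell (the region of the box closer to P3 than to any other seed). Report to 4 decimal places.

1. box [0,22]×[0,33]: [(0, 0) (22, 0) (22, 33) (0, 33)]
2. ⊥bis P3·P0 via (14.215,2.97): [(13.1108, 0) (22, 0) (22, 23.9102)]  |A|=106.2709
3. ⊥bis P3·P1 via (18.255,4.35): [(15.2444, 5.739) (13.1108, 0) (22, 0) (22, 2.6221)]  |A|=34.3645
4. ⊥bis P3·P2 via (10.25,7.525): [(15.2444, 5.739) (13.1108, 0) (22, 0) (22, 2.6221)]  |A|=34.3645
5. ⊥bis P3·P4 via (17.745,3.395): [(14.824, 4.608) (13.1108, 0) (22, 0) (22, 1.628)]  |A|=26.322
6. canonical 4-gon: [(14.824, 4.608) (13.1108, 0) (22, 0) (22, 1.628)]
7. shoelace: 26.322

Area of P3's cell: 26.3220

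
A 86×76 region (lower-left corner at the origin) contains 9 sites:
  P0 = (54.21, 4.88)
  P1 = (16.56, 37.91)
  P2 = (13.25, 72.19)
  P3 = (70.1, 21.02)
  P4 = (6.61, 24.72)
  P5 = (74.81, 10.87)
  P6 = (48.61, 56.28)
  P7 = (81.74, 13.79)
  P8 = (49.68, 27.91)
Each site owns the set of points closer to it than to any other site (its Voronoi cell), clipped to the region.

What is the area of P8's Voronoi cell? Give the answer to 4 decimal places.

Area of P8's cell: 807.8099

1. box [0,86]×[0,76]: [(0, 0) (86, 0) (86, 76) (0, 76)]
2. ⊥bis P8·P0 via (51.945,16.395): [(0, 6.1774) (86, 23.0936) (86, 76) (0, 76)]  |A|=5277.3454
3. ⊥bis P8·P1 via (33.12,32.91): [(26.6301, 11.4156) (86, 23.0936) (86, 76) (46.1303, 76)]  |A|=2858.0045
4. ⊥bis P8·P2 via (31.465,50.05): [(40.5525, 57.5265) (26.6301, 11.4156) (86, 23.0936) (86, 76) (63.0068, 76)]  |A|=2702.1203
5. ⊥bis P8·P3 via (59.89,24.465): [(40.5525, 57.5265) (26.6301, 11.4156) (57.5383, 17.4952) (77.2786, 76) (63.0068, 76)]  |A|=1694.0967
6. ⊥bis P8·P4 via (28.145,26.315): [(40.5525, 57.5265) (28.7328, 18.3794) (29.2109, 11.9232) (57.5383, 17.4952) (77.2786, 76) (63.0068, 76)]  |A|=1685.6442
7. ⊥bis P8·P5 via (62.245,19.39): [(40.5525, 57.5265) (28.7328, 18.3794) (29.2109, 11.9232) (57.5383, 17.4952) (77.2786, 76) (63.0068, 76)]  |A|=1685.6442
8. ⊥bis P8·P6 via (49.145,42.095): [(35.7406, 41.5894) (28.7328, 18.3794) (29.2109, 11.9232) (57.5383, 17.4952) (66.0538, 42.7327)]  |A|=807.8099
9. ⊥bis P8·P7 via (65.71,20.85): [(35.7406, 41.5894) (28.7328, 18.3794) (29.2109, 11.9232) (57.5383, 17.4952) (66.0538, 42.7327)]  |A|=807.8099
10. canonical 5-gon: [(35.7406, 41.5894) (28.7328, 18.3794) (29.2109, 11.9232) (57.5383, 17.4952) (66.0538, 42.7327)]
11. shoelace: 807.8099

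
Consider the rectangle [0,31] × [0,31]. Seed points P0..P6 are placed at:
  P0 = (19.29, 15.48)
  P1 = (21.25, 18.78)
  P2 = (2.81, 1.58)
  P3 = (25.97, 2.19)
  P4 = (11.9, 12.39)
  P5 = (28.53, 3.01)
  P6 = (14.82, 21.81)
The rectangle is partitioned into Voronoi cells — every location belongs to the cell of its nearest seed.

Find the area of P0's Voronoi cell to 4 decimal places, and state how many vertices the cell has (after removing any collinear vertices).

Area of P0's cell: 82.9873 (5 vertices)

1. box [0,31]×[0,31]: [(0, 0) (31, 0) (31, 31) (0, 31)]
2. ⊥bis P0·P1 via (20.27,17.13): [(0, 29.1692) (0, 0) (31, 0) (31, 10.757)]  |A|=618.8558
3. ⊥bis P0·P2 via (11.05,8.53): [(0, 29.1692) (0, 21.631) (18.2446, 0) (31, 0) (31, 10.757)]  |A|=421.5313
4. ⊥bis P0·P3 via (22.63,8.835): [(28.9162, 11.9947) (0, 29.1692) (0, 21.631) (14.317, 4.6566)]  |A|=285.4234
5. ⊥bis P0·P4 via (15.595,13.935): [(18.5789, 6.7988) (28.9162, 11.9947) (12.2731, 21.8797)]  |A|=94.3305
6. ⊥bis P0·P5 via (23.91,9.245): [(18.5789, 6.7988) (24.8891, 9.9705) (28.1972, 12.4217) (12.2731, 21.8797)]  |A|=92.7429
7. ⊥bis P0·P6 via (17.055,18.645): [(14.4074, 16.7753) (18.5789, 6.7988) (24.8891, 9.9705) (28.1972, 12.4217) (17.3584, 18.8593)]  |A|=82.9873
8. canonical 5-gon: [(14.4074, 16.7753) (18.5789, 6.7988) (24.8891, 9.9705) (28.1972, 12.4217) (17.3584, 18.8593)]
9. shoelace: 82.9873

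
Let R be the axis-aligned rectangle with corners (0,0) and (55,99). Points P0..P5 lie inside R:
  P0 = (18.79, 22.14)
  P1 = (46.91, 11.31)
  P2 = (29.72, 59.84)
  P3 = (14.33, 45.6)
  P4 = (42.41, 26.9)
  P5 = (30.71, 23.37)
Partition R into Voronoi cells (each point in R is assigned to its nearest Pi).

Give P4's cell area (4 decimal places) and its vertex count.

Area of P4's cell: 546.5531 (5 vertices)

1. box [0,55]×[0,99]: [(0, 0) (55, 0) (55, 99) (0, 99)]
2. ⊥bis P4·P0 via (30.6,24.52): [(35.5414, 0) (55, 0) (55, 99) (15.5905, 99)]  |A|=2913.9732
3. ⊥bis P4·P1 via (44.66,19.105): [(32.4042, 15.5674) (55, 22.0896) (55, 99) (15.5905, 99)]  |A|=2512.9466
4. ⊥bis P4·P2 via (36.065,43.37): [(27.4687, 40.0583) (32.4042, 15.5674) (55, 22.0896) (55, 50.6646)]  |A|=686.1457
5. ⊥bis P4·P3 via (28.37,36.25): [(32.0924, 41.8396) (28.2672, 36.0957) (32.4042, 15.5674) (55, 22.0896) (55, 50.6646)]  |A|=676.2734
6. ⊥bis P4·P5 via (36.56,25.135): [(32.0924, 41.8396) (31.6985, 41.2481) (38.8825, 17.4373) (55, 22.0896) (55, 50.6646)]  |A|=546.5531
7. canonical 5-gon: [(32.0924, 41.8396) (31.6985, 41.2481) (38.8825, 17.4373) (55, 22.0896) (55, 50.6646)]
8. shoelace: 546.5531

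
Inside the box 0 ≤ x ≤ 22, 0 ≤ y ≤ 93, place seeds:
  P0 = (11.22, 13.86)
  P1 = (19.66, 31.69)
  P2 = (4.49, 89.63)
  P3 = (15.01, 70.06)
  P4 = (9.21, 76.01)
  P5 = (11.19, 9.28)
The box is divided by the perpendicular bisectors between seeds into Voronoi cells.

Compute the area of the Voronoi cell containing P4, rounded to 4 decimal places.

1. box [0,22]×[0,93]: [(0, 0) (22, 0) (22, 93) (0, 93)]
2. ⊥bis P4·P0 via (10.215,44.935): [(0, 44.6046) (22, 45.3161) (22, 93) (0, 93)]  |A|=1056.8715
3. ⊥bis P4·P1 via (14.435,53.85): [(0, 50.4464) (22, 55.6337) (22, 93) (0, 93)]  |A|=879.1183
4. ⊥bis P4·P2 via (6.85,82.82): [(0, 80.4461) (0, 50.4464) (22, 55.6337) (22, 88.0702)]  |A|=686.7982
5. ⊥bis P4·P3 via (12.11,73.035): [(0, 80.4461) (0, 61.2303) (22, 82.6757) (22, 88.0702)]  |A|=270.7143
6. ⊥bis P4·P5 via (10.2,42.645): [(0, 80.4461) (0, 61.2303) (22, 82.6757) (22, 88.0702)]  |A|=270.7143
7. canonical 4-gon: [(0, 80.4461) (0, 61.2303) (22, 82.6757) (22, 88.0702)]
8. shoelace: 270.7143

Area of P4's cell: 270.7143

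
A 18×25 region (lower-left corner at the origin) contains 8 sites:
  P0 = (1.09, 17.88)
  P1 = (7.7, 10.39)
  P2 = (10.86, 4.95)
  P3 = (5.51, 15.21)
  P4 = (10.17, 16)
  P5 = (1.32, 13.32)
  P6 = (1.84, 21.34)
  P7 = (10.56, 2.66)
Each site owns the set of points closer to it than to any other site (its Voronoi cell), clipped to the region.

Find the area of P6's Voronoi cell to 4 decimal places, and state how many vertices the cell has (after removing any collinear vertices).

1. box [0,18]×[0,25]: [(0, 0) (18, 0) (18, 25) (0, 25)]
2. ⊥bis P6·P0 via (1.465,19.61): [(0, 19.9276) (18, 16.0258) (18, 25) (0, 25)]  |A|=126.4196
3. ⊥bis P6·P1 via (4.77,15.865): [(0, 19.9276) (8.7978, 18.0205) (18, 22.9452) (18, 25) (0, 25)]  |A|=94.583
4. ⊥bis P6·P2 via (6.35,13.145): [(0, 19.9276) (8.7978, 18.0205) (18, 22.9452) (18, 25) (0, 25)]  |A|=94.583
5. ⊥bis P6·P3 via (3.675,18.275): [(0, 19.9276) (4.7247, 18.9034) (14.9078, 25) (0, 25)]  |A|=57.4259
6. ⊥bis P6·P4 via (6.005,18.67): [(0, 19.9276) (4.7247, 18.9034) (7.0453, 20.2928) (10.0629, 25) (0, 25)]  |A|=46.023
7. ⊥bis P6·P5 via (1.58,17.33): [(0, 19.9276) (4.7247, 18.9034) (7.0453, 20.2928) (10.0629, 25) (0, 25)]  |A|=46.023
8. ⊥bis P6·P7 via (6.2,12): [(0, 19.9276) (4.7247, 18.9034) (7.0453, 20.2928) (10.0629, 25) (0, 25)]  |A|=46.023
9. canonical 5-gon: [(0, 19.9276) (4.7247, 18.9034) (7.0453, 20.2928) (10.0629, 25) (0, 25)]
10. shoelace: 46.023

Area of P6's cell: 46.0230 (5 vertices)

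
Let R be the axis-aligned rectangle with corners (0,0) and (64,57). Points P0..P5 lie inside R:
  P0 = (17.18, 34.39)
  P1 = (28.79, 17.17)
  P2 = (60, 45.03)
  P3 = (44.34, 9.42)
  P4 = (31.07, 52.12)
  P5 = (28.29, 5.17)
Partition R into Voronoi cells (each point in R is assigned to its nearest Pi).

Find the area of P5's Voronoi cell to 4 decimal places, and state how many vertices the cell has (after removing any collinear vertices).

Area of P5's cell: 424.9323 (5 vertices)

1. box [0,64]×[0,57]: [(0, 0) (64, 0) (64, 57) (0, 57)]
2. ⊥bis P5·P0 via (22.735,19.78): [(0, 11.1357) (0, 0) (64, 0) (64, 35.4697)]  |A|=1491.3747
3. ⊥bis P5·P1 via (28.54,11.17): [(2.8999, 12.2383) (0, 11.1357) (0, 0) (64, 0) (64, 9.6925)]  |A|=703.8794
4. ⊥bis P5·P2 via (44.145,25.1): [(63.4855, 9.7139) (2.8999, 12.2383) (0, 11.1357) (0, 0) (64, 0) (64, 9.3047)]  |A|=703.7796
5. ⊥bis P5·P3 via (36.315,7.295): [(35.3642, 10.8857) (2.8999, 12.2383) (0, 11.1357) (0, 0) (38.2467, 0)]  |A|=424.9323
6. ⊥bis P5·P4 via (29.68,28.645): [(35.3642, 10.8857) (2.8999, 12.2383) (0, 11.1357) (0, 0) (38.2467, 0)]  |A|=424.9323
7. canonical 5-gon: [(35.3642, 10.8857) (2.8999, 12.2383) (0, 11.1357) (0, 0) (38.2467, 0)]
8. shoelace: 424.9323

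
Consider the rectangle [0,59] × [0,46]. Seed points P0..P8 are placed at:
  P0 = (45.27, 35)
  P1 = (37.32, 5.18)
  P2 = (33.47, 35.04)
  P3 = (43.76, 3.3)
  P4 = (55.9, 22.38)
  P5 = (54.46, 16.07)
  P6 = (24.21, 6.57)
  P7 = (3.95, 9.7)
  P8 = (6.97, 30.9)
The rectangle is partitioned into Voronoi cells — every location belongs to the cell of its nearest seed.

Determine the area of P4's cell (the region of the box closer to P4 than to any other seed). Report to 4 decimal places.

Area of P4's cell: 141.8114

1. box [0,59]×[0,46]: [(0, 0) (59, 0) (59, 46) (0, 46)]
2. ⊥bis P4·P0 via (50.585,28.69): [(16.5241, 0) (59, 0) (59, 35.7781)]  |A|=759.8536
3. ⊥bis P4·P1 via (46.61,13.78): [(40.5962, 20.2763) (59, 0.3959) (59, 35.7781)]  |A|=325.583
4. ⊥bis P4·P2 via (44.685,28.71): [(40.5962, 20.2763) (59, 0.3959) (59, 35.7781)]  |A|=325.583
5. ⊥bis P4·P3 via (49.83,12.84): [(40.5962, 20.2763) (44.1125, 16.4778) (59, 7.0054) (59, 35.7781)]  |A|=276.3836
6. ⊥bis P4·P5 via (55.18,19.225): [(42.7231, 22.0678) (59, 18.3532) (59, 35.7781)]  |A|=141.8114
7. ⊥bis P4·P6 via (40.055,14.475): [(42.7231, 22.0678) (59, 18.3532) (59, 35.7781)]  |A|=141.8114
8. ⊥bis P4·P7 via (29.925,16.04): [(42.7231, 22.0678) (59, 18.3532) (59, 35.7781)]  |A|=141.8114
9. ⊥bis P4·P8 via (31.435,26.64): [(42.7231, 22.0678) (59, 18.3532) (59, 35.7781)]  |A|=141.8114
10. canonical 3-gon: [(42.7231, 22.0678) (59, 18.3532) (59, 35.7781)]
11. shoelace: 141.8114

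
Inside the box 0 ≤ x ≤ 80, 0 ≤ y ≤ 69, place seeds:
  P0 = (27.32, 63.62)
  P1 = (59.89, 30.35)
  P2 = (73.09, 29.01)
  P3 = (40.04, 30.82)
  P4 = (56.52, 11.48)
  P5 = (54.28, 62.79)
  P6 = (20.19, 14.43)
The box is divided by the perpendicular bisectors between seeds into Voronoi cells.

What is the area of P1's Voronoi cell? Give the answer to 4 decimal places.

Area of P1's cell: 437.9665

1. box [0,80]×[0,69]: [(0, 0) (80, 0) (80, 69) (0, 69)]
2. ⊥bis P1·P0 via (43.605,46.985): [(0, 4.2974) (0, 0) (80, 0) (80, 69) (66.0932, 69)]  |A|=3381.8023
3. ⊥bis P1·P2 via (66.49,29.68): [(0, 4.2974) (0, 0) (63.477, 0) (70.4816, 69) (66.0932, 69)]  |A|=2483.3742
4. ⊥bis P1·P3 via (49.965,30.585): [(50.5134, 53.7481) (49.2408, 0) (63.477, 0) (70.4816, 69) (66.0932, 69)]  |A|=1051.5346
5. ⊥bis P1·P4 via (58.205,20.915): [(50.5134, 53.7481) (49.7717, 22.4211) (65.4685, 19.6178) (70.4816, 69) (66.0932, 69)]  |A|=735.1787
6. ⊥bis P1·P5 via (57.085,46.57): [(50.3158, 45.3994) (49.7717, 22.4211) (65.4685, 19.6178) (68.4033, 48.5273)]  |A|=437.9665
7. ⊥bis P1·P6 via (40.04,22.39): [(50.3158, 45.3994) (49.7717, 22.4211) (65.4685, 19.6178) (68.4033, 48.5273)]  |A|=437.9665
8. canonical 4-gon: [(50.3158, 45.3994) (49.7717, 22.4211) (65.4685, 19.6178) (68.4033, 48.5273)]
9. shoelace: 437.9665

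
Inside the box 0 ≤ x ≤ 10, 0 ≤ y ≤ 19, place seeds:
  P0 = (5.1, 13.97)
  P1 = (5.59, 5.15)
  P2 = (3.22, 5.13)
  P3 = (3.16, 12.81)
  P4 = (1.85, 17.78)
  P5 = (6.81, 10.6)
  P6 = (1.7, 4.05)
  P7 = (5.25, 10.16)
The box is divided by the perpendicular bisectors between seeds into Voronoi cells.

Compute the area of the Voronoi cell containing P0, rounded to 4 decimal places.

Area of P0's cell: 33.0674

1. box [0,10]×[0,19]: [(0, 0) (10, 0) (10, 19) (0, 19)]
2. ⊥bis P0·P1 via (5.345,9.56): [(0, 9.2631) (10, 9.8186) (10, 19) (0, 19)]  |A|=94.5917
3. ⊥bis P0·P2 via (4.16,9.55): [(0, 10.4347) (4.3682, 9.5057) (10, 9.8186) (10, 19) (0, 19)]  |A|=92.0327
4. ⊥bis P0·P3 via (4.13,13.39): [(6.3855, 9.6178) (10, 9.8186) (10, 19) (0.7756, 19)]  |A|=59.8656
5. ⊥bis P0·P4 via (3.475,15.875): [(2.9248, 15.4056) (6.3855, 9.6178) (10, 9.8186) (10, 19) (7.1385, 19)]  |A|=48.4303
6. ⊥bis P0·P5 via (5.955,12.285): [(2.9248, 15.4056) (5.0617, 11.8317) (10, 14.3375) (10, 19) (7.1385, 19)]  |A|=33.1386
7. ⊥bis P0·P6 via (3.4,9.01): [(2.9248, 15.4056) (5.0617, 11.8317) (10, 14.3375) (10, 19) (7.1385, 19)]  |A|=33.1386
8. ⊥bis P0·P7 via (5.175,12.065): [(2.9248, 15.4056) (4.9281, 12.0553) (5.5506, 12.0798) (10, 14.3375) (10, 19) (7.1385, 19)]  |A|=33.0674
9. canonical 6-gon: [(2.9248, 15.4056) (4.9281, 12.0553) (5.5506, 12.0798) (10, 14.3375) (10, 19) (7.1385, 19)]
10. shoelace: 33.0674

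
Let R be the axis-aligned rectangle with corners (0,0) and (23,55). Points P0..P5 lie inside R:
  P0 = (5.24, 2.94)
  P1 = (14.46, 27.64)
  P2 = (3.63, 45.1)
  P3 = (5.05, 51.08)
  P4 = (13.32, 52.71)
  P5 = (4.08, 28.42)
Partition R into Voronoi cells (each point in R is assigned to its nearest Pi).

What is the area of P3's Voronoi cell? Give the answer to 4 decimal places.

Area of P3's cell: 65.6078

1. box [0,23]×[0,55]: [(0, 0) (23, 0) (23, 55) (0, 55)]
2. ⊥bis P3·P0 via (5.145,27.01): [(0, 26.9897) (23, 27.0805) (23, 55) (0, 55)]  |A|=643.1931
3. ⊥bis P3·P1 via (9.755,39.36): [(0, 35.4439) (23, 44.6772) (23, 55) (0, 55)]  |A|=343.6078
4. ⊥bis P3·P2 via (4.34,48.09): [(0, 49.1206) (21.4064, 44.0374) (23, 44.6772) (23, 55) (0, 55)]  |A|=197.2233
5. ⊥bis P3·P4 via (9.185,51.895): [(0, 49.1206) (10.2097, 46.6962) (8.573, 55) (0, 55)]  |A|=65.6078
6. ⊥bis P3·P5 via (4.565,39.75): [(0, 49.1206) (10.2097, 46.6962) (8.573, 55) (0, 55)]  |A|=65.6078
7. canonical 4-gon: [(0, 49.1206) (10.2097, 46.6962) (8.573, 55) (0, 55)]
8. shoelace: 65.6078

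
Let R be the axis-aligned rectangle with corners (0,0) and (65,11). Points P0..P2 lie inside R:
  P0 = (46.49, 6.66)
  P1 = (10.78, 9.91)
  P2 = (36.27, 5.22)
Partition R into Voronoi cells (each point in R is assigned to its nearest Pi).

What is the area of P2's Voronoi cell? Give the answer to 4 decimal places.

Area of P2's cell: 201.2664

1. box [0,65]×[0,11]: [(0, 0) (65, 0) (65, 11) (0, 11)]
2. ⊥bis P2·P0 via (41.38,5.94): [(0, 0) (42.2169, 0) (40.667, 11) (0, 11)]  |A|=455.862
3. ⊥bis P2·P1 via (23.525,7.565): [(22.1331, 0) (42.2169, 0) (40.667, 11) (24.157, 11)]  |A|=201.2664
4. canonical 4-gon: [(22.1331, 0) (42.2169, 0) (40.667, 11) (24.157, 11)]
5. shoelace: 201.2664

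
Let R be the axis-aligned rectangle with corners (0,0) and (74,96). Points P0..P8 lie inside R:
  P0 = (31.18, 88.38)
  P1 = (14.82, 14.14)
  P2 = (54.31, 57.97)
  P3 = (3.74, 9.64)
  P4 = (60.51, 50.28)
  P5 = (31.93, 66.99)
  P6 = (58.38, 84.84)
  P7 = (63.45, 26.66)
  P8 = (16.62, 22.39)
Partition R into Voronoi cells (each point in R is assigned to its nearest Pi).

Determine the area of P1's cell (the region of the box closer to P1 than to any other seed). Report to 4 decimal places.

Area of P1's cell: 521.2087

1. box [0,74]×[0,96]: [(0, 0) (74, 0) (74, 96) (0, 96)]
2. ⊥bis P1·P0 via (23,51.26): [(0, 56.3284) (0, 0) (74, 0) (74, 40.0213)]  |A|=3564.9404
3. ⊥bis P1·P2 via (34.565,36.055): [(15.9694, 52.8093) (0, 56.3284) (0, 0) (74, 0) (74, 0.5248)]  |A|=2418.9368
4. ⊥bis P1·P3 via (9.28,11.89): [(15.9694, 52.8093) (0, 56.3284) (0, 34.7394) (14.109, 0) (74, 0) (74, 0.5248)]  |A|=2173.8681
5. ⊥bis P1·P4 via (37.665,32.21): [(34.7692, 35.871) (15.9694, 52.8093) (0, 56.3284) (0, 34.7394) (14.109, 0) (63.1426, 0)]  |A|=1968.8398
6. ⊥bis P1·P5 via (23.375,40.565): [(34.7692, 35.871) (33.0279, 37.4399) (0, 48.1326) (0, 34.7394) (14.109, 0) (63.1426, 0)]  |A|=1740.7896
7. ⊥bis P1·P6 via (36.6,49.49): [(34.7692, 35.871) (33.0279, 37.4399) (0, 48.1326) (0, 34.7394) (14.109, 0) (63.1426, 0)]  |A|=1740.7896
8. ⊥bis P1·P7 via (39.135,20.4): [(35.3366, 35.1537) (34.7692, 35.871) (33.0279, 37.4399) (0, 48.1326) (0, 34.7394) (14.109, 0) (44.3871, 0)]  |A|=1411.1274
9. ⊥bis P1·P8 via (15.72,18.265): [(41.1109, 12.7252) (5.813, 20.4265) (14.109, 0) (44.3871, 0)]  |A|=521.2087
10. canonical 4-gon: [(41.1109, 12.7252) (5.813, 20.4265) (14.109, 0) (44.3871, 0)]
11. shoelace: 521.2087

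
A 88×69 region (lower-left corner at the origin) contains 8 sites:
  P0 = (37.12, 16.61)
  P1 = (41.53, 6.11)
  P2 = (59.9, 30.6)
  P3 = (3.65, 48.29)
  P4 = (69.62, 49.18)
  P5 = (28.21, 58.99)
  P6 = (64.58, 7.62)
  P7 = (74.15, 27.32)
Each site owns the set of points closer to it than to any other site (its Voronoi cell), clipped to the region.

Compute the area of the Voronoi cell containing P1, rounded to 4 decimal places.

Area of P1's cell: 347.3779

1. box [0,88]×[0,69]: [(0, 0) (88, 0) (88, 69) (0, 69)]
2. ⊥bis P1·P0 via (39.325,11.36): [(12.2774, 0) (88, 0) (88, 31.8035)]  |A|=1204.1222
3. ⊥bis P1·P2 via (50.715,18.355): [(52.6047, 16.9375) (12.2774, 0) (75.185, 0)]  |A|=532.7488
4. ⊥bis P1·P3 via (22.59,27.2): [(52.6047, 16.9375) (12.2774, 0) (75.185, 0)]  |A|=532.7488
5. ⊥bis P1·P4 via (55.575,27.645): [(52.6047, 16.9375) (12.2774, 0) (75.185, 0)]  |A|=532.7488
6. ⊥bis P1·P5 via (34.87,32.55): [(52.6047, 16.9375) (12.2774, 0) (75.185, 0)]  |A|=532.7488
7. ⊥bis P1·P6 via (53.055,6.865): [(52.4008, 16.8518) (12.2774, 0) (53.5047, 0)]  |A|=347.3779
8. ⊥bis P1·P7 via (57.84,16.715): [(52.4008, 16.8518) (12.2774, 0) (53.5047, 0)]  |A|=347.3779
9. canonical 3-gon: [(52.4008, 16.8518) (12.2774, 0) (53.5047, 0)]
10. shoelace: 347.3779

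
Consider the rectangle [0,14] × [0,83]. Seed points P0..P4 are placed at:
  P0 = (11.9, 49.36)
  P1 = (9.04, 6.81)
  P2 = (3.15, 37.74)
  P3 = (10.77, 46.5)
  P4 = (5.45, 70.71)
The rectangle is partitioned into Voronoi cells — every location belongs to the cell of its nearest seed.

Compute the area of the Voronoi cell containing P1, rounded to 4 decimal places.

Area of P1's cell: 314.2627

1. box [0,14]×[0,83]: [(0, 0) (14, 0) (14, 83) (0, 83)]
2. ⊥bis P1·P0 via (10.47,28.085): [(0, 28.7887) (0, 0) (14, 0) (14, 27.8477)]  |A|=396.4553
3. ⊥bis P1·P2 via (6.095,22.275): [(0, 21.1143) (0, 0) (14, 0) (14, 23.7803)]  |A|=314.2627
4. ⊥bis P1·P3 via (9.905,26.655): [(0, 21.1143) (0, 0) (14, 0) (14, 23.7803)]  |A|=314.2627
5. ⊥bis P1·P4 via (7.245,38.76): [(0, 21.1143) (0, 0) (14, 0) (14, 23.7803)]  |A|=314.2627
6. canonical 4-gon: [(0, 21.1143) (0, 0) (14, 0) (14, 23.7803)]
7. shoelace: 314.2627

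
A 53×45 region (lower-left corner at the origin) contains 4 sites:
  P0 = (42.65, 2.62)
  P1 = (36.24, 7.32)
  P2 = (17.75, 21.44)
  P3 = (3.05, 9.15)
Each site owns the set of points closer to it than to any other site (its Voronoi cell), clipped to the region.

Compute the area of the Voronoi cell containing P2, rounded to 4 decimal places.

Area of P2's cell: 1188.3554

1. box [0,53]×[0,45]: [(0, 0) (53, 0) (53, 45) (0, 45)]
2. ⊥bis P2·P0 via (30.2,12.03): [(0, 0) (21.1074, 0) (53, 42.1958) (53, 45) (0, 45)]  |A|=1712.1344
3. ⊥bis P2·P1 via (26.995,14.38): [(0, 0) (16.0136, 0) (50.3781, 45) (0, 45)]  |A|=1493.8149
4. ⊥bis P2·P3 via (10.4,15.295): [(0, 27.7344) (19.4382, 4.4845) (50.3781, 45) (0, 45)]  |A|=1188.3554
5. canonical 4-gon: [(0, 27.7344) (19.4382, 4.4845) (50.3781, 45) (0, 45)]
6. shoelace: 1188.3554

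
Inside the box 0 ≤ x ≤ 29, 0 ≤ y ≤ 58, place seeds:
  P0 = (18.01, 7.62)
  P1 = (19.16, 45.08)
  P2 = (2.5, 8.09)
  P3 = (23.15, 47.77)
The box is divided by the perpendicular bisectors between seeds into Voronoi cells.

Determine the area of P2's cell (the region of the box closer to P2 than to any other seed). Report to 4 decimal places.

1. box [0,29]×[0,58]: [(0, 0) (29, 0) (29, 58) (0, 58)]
2. ⊥bis P2·P0 via (10.255,7.855): [(0, 0) (10.017, 0) (11.7745, 58) (0, 58)]  |A|=631.9539
3. ⊥bis P2·P1 via (10.83,26.585): [(0, 31.4627) (0, 0) (10.017, 0) (10.8227, 26.5883)]  |A|=303.4226
4. ⊥bis P2·P3 via (12.825,27.93): [(0, 31.4627) (0, 0) (10.017, 0) (10.8227, 26.5883)]  |A|=303.4226
5. canonical 4-gon: [(0, 31.4627) (0, 0) (10.017, 0) (10.8227, 26.5883)]
6. shoelace: 303.4226

Area of P2's cell: 303.4226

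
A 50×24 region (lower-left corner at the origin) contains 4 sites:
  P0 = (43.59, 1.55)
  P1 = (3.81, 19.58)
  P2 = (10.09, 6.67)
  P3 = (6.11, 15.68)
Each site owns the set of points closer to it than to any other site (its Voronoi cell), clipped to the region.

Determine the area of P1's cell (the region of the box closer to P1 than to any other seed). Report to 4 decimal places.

Area of P1's cell: 73.2517

1. box [0,50]×[0,24]: [(0, 0) (50, 0) (50, 24) (0, 24)]
2. ⊥bis P1·P0 via (23.7,10.565): [(0, 0) (18.9115, 0) (29.7893, 24) (0, 24)]  |A|=584.4097
3. ⊥bis P1·P2 via (6.95,13.125): [(0, 9.7442) (29.3061, 24) (0, 24)]  |A|=208.8907
4. ⊥bis P1·P3 via (4.96,17.63): [(0, 14.7049) (15.7613, 24) (0, 24)]  |A|=73.2517
5. canonical 3-gon: [(0, 14.7049) (15.7613, 24) (0, 24)]
6. shoelace: 73.2517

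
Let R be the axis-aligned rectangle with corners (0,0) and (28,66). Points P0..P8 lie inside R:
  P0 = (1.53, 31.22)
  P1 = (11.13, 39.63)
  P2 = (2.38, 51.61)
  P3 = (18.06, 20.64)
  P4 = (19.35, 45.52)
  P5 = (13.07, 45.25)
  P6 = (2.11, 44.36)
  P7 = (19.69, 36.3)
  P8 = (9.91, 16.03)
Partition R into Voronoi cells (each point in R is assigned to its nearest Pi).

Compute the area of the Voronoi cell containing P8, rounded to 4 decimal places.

Area of P8's cell: 414.3779

1. box [0,28]×[0,66]: [(0, 0) (28, 0) (28, 66) (0, 66)]
2. ⊥bis P8·P0 via (5.72,23.625): [(0, 20.4694) (0, 0) (28, 0) (28, 35.9164)]  |A|=789.4012
3. ⊥bis P8·P1 via (10.52,27.83): [(13.1004, 27.6966) (0, 20.4694) (0, 0) (28, 0) (28, 26.9264)]  |A|=722.4273
4. ⊥bis P8·P2 via (6.145,33.82): [(13.1004, 27.6966) (0, 20.4694) (0, 0) (28, 0) (28, 26.9264)]  |A|=722.4273
5. ⊥bis P8·P3 via (13.985,18.335): [(9.7387, 25.842) (0, 20.4694) (0, 0) (24.3561, 0)]  |A|=414.3779
6. ⊥bis P8·P4 via (14.63,30.775): [(9.7387, 25.842) (0, 20.4694) (0, 0) (24.3561, 0)]  |A|=414.3779
7. ⊥bis P8·P5 via (11.49,30.64): [(9.7387, 25.842) (0, 20.4694) (0, 0) (24.3561, 0)]  |A|=414.3779
8. ⊥bis P8·P6 via (6.01,30.195): [(9.7387, 25.842) (0, 20.4694) (0, 0) (24.3561, 0)]  |A|=414.3779
9. ⊥bis P8·P7 via (14.8,26.165): [(9.7387, 25.842) (0, 20.4694) (0, 0) (24.3561, 0)]  |A|=414.3779
10. canonical 4-gon: [(9.7387, 25.842) (0, 20.4694) (0, 0) (24.3561, 0)]
11. shoelace: 414.3779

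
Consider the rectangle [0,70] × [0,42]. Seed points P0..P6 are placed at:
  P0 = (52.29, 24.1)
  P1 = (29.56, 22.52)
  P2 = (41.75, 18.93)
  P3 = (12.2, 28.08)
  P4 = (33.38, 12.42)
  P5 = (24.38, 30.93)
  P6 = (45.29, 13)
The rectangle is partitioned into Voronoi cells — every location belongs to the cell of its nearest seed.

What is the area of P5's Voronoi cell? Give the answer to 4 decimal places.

Area of P5's cell: 321.1601

1. box [0,70]×[0,42]: [(0, 0) (70, 0) (70, 42) (0, 42)]
2. ⊥bis P5·P0 via (38.335,27.515): [(0, 0) (31.6017, 0) (41.8797, 42) (0, 42)]  |A|=1543.1086
3. ⊥bis P5·P1 via (26.97,26.725): [(0, 10.1133) (40.1244, 34.8272) (41.8797, 42) (0, 42)]  |A|=789.9145
4. ⊥bis P5·P2 via (33.065,24.93): [(0, 10.1133) (39.7381, 34.5893) (40.2462, 35.3247) (41.8797, 42) (0, 42)]  |A|=789.8329
5. ⊥bis P5·P3 via (18.29,29.505): [(19.952, 22.4023) (39.7381, 34.5893) (40.2462, 35.3247) (41.8797, 42) (15.3663, 42)]  |A|=321.1601
6. ⊥bis P5·P4 via (28.88,21.675): [(19.952, 22.4023) (39.7381, 34.5893) (40.2462, 35.3247) (41.8797, 42) (15.3663, 42)]  |A|=321.1601
7. ⊥bis P5·P6 via (34.835,21.965): [(19.952, 22.4023) (39.7381, 34.5893) (40.2462, 35.3247) (41.8797, 42) (15.3663, 42)]  |A|=321.1601
8. canonical 5-gon: [(19.952, 22.4023) (39.7381, 34.5893) (40.2462, 35.3247) (41.8797, 42) (15.3663, 42)]
9. shoelace: 321.1601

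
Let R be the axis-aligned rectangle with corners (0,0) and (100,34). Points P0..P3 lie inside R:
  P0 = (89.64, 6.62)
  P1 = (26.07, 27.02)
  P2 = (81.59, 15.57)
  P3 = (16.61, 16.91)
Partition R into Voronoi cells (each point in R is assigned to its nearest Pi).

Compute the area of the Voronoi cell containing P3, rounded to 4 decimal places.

Area of P3's cell: 905.9690

1. box [0,100]×[0,34]: [(0, 0) (100, 0) (100, 34) (0, 34)]
2. ⊥bis P3·P0 via (53.125,11.765): [(0, 0) (51.4673, 0) (56.2579, 34) (0, 34)]  |A|=1831.329
3. ⊥bis P3·P1 via (21.34,21.965): [(0, 0) (44.8142, 0) (8.4781, 34) (0, 34)]  |A|=905.969
4. ⊥bis P3·P2 via (49.1,16.24): [(0, 0) (44.8142, 0) (8.4781, 34) (0, 34)]  |A|=905.969
5. canonical 4-gon: [(0, 0) (44.8142, 0) (8.4781, 34) (0, 34)]
6. shoelace: 905.969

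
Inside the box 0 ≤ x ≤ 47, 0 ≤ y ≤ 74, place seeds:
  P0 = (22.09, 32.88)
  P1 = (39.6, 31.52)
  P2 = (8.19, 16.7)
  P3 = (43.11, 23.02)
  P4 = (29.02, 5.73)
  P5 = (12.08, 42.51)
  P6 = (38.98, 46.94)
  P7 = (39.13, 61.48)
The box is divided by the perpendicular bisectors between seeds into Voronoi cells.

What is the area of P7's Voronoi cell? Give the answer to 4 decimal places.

Area of P7's cell: 590.6330

1. box [0,47]×[0,74]: [(0, 0) (47, 0) (47, 74) (0, 74)]
2. ⊥bis P7·P0 via (30.61,47.18): [(0, 65.4176) (47, 37.4148) (47, 74) (0, 74)]  |A|=1061.4401
3. ⊥bis P7·P1 via (39.365,46.5): [(0, 65.4176) (31.9466, 46.3836) (47, 46.6198) (47, 74) (0, 74)]  |A|=992.157
4. ⊥bis P7·P2 via (23.66,39.09): [(0, 65.4176) (31.9466, 46.3836) (47, 46.6198) (47, 74) (0, 74)]  |A|=992.157
5. ⊥bis P7·P3 via (41.12,42.25): [(0, 65.4176) (31.9466, 46.3836) (47, 46.6198) (47, 74) (0, 74)]  |A|=992.157
6. ⊥bis P7·P4 via (34.075,33.605): [(0, 65.4176) (31.9466, 46.3836) (47, 46.6198) (47, 74) (0, 74)]  |A|=992.157
7. ⊥bis P7·P5 via (25.605,51.995): [(27.8131, 48.8464) (31.9466, 46.3836) (47, 46.6198) (47, 74) (10.173, 74)]  |A|=744.8609
8. ⊥bis P7·P6 via (39.055,54.21): [(23.9423, 54.3659) (47, 54.128) (47, 74) (10.173, 74)]  |A|=590.633
9. canonical 4-gon: [(23.9423, 54.3659) (47, 54.128) (47, 74) (10.173, 74)]
10. shoelace: 590.633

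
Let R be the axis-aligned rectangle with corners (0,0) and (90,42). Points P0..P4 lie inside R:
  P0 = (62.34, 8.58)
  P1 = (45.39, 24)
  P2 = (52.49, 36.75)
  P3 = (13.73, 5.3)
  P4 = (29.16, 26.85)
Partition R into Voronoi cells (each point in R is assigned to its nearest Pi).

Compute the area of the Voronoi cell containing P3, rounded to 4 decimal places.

1. box [0,90]×[0,42]: [(0, 0) (90, 0) (90, 42) (0, 42)]
2. ⊥bis P3·P0 via (38.035,6.94): [(0, 0) (38.5033, 0) (35.6693, 42) (0, 42)]  |A|=1557.6242
3. ⊥bis P3·P1 via (29.56,14.65): [(0, 0) (38.213, 0) (13.4057, 42) (0, 42)]  |A|=1083.9935
4. ⊥bis P3·P2 via (33.11,21.025): [(0, 0) (38.213, 0) (13.4057, 42) (0, 42)]  |A|=1083.9935
5. ⊥bis P3·P4 via (21.445,16.075): [(0, 31.4298) (0, 0) (38.213, 0) (34.0485, 7.0508)]  |A|=669.7848
6. canonical 4-gon: [(0, 31.4298) (0, 0) (38.213, 0) (34.0485, 7.0508)]
7. shoelace: 669.7848

Area of P3's cell: 669.7848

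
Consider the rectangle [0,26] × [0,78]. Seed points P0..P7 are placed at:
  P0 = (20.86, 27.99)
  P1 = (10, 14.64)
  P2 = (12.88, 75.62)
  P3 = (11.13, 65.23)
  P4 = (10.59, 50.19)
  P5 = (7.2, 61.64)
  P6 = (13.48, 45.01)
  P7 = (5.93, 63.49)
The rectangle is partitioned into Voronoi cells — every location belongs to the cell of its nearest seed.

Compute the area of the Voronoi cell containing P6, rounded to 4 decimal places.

Area of P6's cell: 345.5287

1. box [0,26]×[0,78]: [(0, 0) (26, 0) (26, 78) (0, 78)]
2. ⊥bis P6·P0 via (17.17,36.5): [(0, 29.055) (26, 40.3288) (26, 78) (0, 78)]  |A|=1126.0117
3. ⊥bis P6·P1 via (11.74,29.825): [(0, 31.1702) (3.8586, 30.7281) (26, 40.3288) (26, 78) (0, 78)]  |A|=1121.9306
4. ⊥bis P6·P2 via (13.18,60.315): [(0, 60.0567) (0, 31.1702) (3.8586, 30.7281) (26, 40.3288) (26, 60.5663)]  |A|=662.0289
5. ⊥bis P6·P3 via (12.305,55.12): [(0, 53.6899) (0, 31.1702) (3.8586, 30.7281) (26, 40.3288) (26, 56.7117)]  |A|=529.1508
6. ⊥bis P6·P4 via (12.035,47.6): [(0, 40.8855) (0, 31.1702) (3.8586, 30.7281) (26, 40.3288) (26, 55.3913)]  |A|=345.5287
7. ⊥bis P6·P5 via (10.34,53.325): [(0, 40.8855) (0, 31.1702) (3.8586, 30.7281) (26, 40.3288) (26, 55.3913)]  |A|=345.5287
8. ⊥bis P6·P7 via (9.705,54.25): [(0, 40.8855) (0, 31.1702) (3.8586, 30.7281) (26, 40.3288) (26, 55.3913)]  |A|=345.5287
9. canonical 5-gon: [(0, 40.8855) (0, 31.1702) (3.8586, 30.7281) (26, 40.3288) (26, 55.3913)]
10. shoelace: 345.5287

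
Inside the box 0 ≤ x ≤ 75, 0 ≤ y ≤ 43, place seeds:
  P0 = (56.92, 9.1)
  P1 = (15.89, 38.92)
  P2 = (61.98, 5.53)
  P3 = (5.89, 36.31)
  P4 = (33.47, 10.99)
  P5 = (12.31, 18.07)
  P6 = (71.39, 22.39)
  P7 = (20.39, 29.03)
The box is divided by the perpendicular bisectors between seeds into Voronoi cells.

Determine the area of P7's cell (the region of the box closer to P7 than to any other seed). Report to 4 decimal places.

1. box [0,75]×[0,43]: [(0, 0) (75, 0) (75, 43) (0, 43)]
2. ⊥bis P7·P0 via (38.655,19.065): [(0, 0) (28.2535, 0) (51.7134, 43) (0, 43)]  |A|=1719.2898
3. ⊥bis P7·P1 via (18.14,33.975): [(0, 25.7212) (0, 0) (28.2535, 0) (51.7134, 43) (37.9749, 43)]  |A|=1391.2093
4. ⊥bis P7·P2 via (41.185,17.28): [(0, 25.7212) (0, 0) (28.2535, 0) (51.7134, 43) (37.9749, 43)]  |A|=1391.2093
5. ⊥bis P7·P3 via (13.14,32.67): [(12.5088, 31.4128) (0, 6.4983) (0, 0) (28.2535, 0) (51.7134, 43) (37.9749, 43)]  |A|=1270.9817
6. ⊥bis P7·P4 via (26.93,20.01): [(12.5088, 31.4128) (0, 6.4983) (0, 0.4843) (47.1816, 34.6935) (51.7134, 43) (37.9749, 43)]  |A|=769.4502
7. ⊥bis P7·P5 via (16.35,23.55): [(12.5088, 31.4128) (10.6653, 27.7409) (24.0168, 17.8978) (47.1816, 34.6935) (51.7134, 43) (37.9749, 43)]  |A|=502.9299
8. ⊥bis P7·P6 via (45.89,25.71): [(12.5088, 31.4128) (10.6653, 27.7409) (24.0168, 17.8978) (47.0469, 34.5959) (48.1411, 43) (37.9749, 43)]  |A|=487.5805
9. canonical 6-gon: [(12.5088, 31.4128) (10.6653, 27.7409) (24.0168, 17.8978) (47.0469, 34.5959) (48.1411, 43) (37.9749, 43)]
10. shoelace: 487.5805

Area of P7's cell: 487.5805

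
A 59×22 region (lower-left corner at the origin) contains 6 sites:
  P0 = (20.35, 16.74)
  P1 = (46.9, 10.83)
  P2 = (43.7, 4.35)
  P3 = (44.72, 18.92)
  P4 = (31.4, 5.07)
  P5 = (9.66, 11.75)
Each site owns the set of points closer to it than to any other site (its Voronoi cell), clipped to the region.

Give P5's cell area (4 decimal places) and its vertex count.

Area of P5's cell: 354.5503 (5 vertices)

1. box [0,59]×[0,22]: [(0, 0) (59, 0) (59, 22) (0, 22)]
2. ⊥bis P5·P0 via (15.005,14.245): [(0, 0) (21.6544, 0) (11.385, 22) (0, 22)]  |A|=363.4342
3. ⊥bis P5·P1 via (28.28,11.29): [(0, 0) (21.6544, 0) (11.385, 22) (0, 22)]  |A|=363.4342
4. ⊥bis P5·P2 via (26.68,8.05): [(0, 0) (21.6544, 0) (11.385, 22) (0, 22)]  |A|=363.4342
5. ⊥bis P5·P3 via (27.19,15.335): [(0, 0) (21.6544, 0) (11.385, 22) (0, 22)]  |A|=363.4342
6. ⊥bis P5·P4 via (20.53,8.41): [(0, 0) (17.9459, 0) (19.418, 4.7911) (11.385, 22) (0, 22)]  |A|=354.5503
7. canonical 5-gon: [(0, 0) (17.9459, 0) (19.418, 4.7911) (11.385, 22) (0, 22)]
8. shoelace: 354.5503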